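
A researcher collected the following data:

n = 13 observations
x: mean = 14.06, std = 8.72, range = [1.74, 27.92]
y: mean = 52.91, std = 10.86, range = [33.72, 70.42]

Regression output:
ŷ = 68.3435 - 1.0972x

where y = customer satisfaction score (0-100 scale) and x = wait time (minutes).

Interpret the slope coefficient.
An increase of one minute in wait time is associated with a 1.0972 points decrease in predicted satisfaction score.

The slope β₁ = -1.0972 gives the rate at which the fitted satisfaction score changes with wait time.

Interpretation:
- Wait time up by 1 minute → predicted satisfaction score decreases by 1.0972 points
- This is a linear approximation: the same per-unit change is assumed across the whole observed x range

(β₀ = 68.3435 is the fitted value at x = 0 and is not part of the slope interpretation.)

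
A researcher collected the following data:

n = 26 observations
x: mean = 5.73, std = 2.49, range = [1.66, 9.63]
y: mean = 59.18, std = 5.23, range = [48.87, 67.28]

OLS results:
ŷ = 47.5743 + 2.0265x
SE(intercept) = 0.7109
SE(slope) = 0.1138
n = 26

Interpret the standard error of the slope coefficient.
The slope 2.0265 is pinned down to within about ±0.1138 (one SE) by these data — relative uncertainty 5.6%, i.e. precise.

SE(β̂₁) = 0.1138 says: if we drew many samples of n = 26 from the same population and refit each time, the fitted slopes would scatter with a standard deviation of roughly 0.1138 around the true β₁.

Relative precision:
- SE / |β̂₁| = 0.1138 / 2.0265 = 5.6%
- Rule of thumb (under 20%: precise; 20% to under 50%: moderately precise; 50% or more: imprecise) → precise

Link to the t-test: t = β̂₁ / SE(β̂₁) = 2.0265 / 0.1138 = 17.8076, the statistic for H₀: β₁ = 0.

What drives SE(β̂₁): wider spread of x values → smaller SE.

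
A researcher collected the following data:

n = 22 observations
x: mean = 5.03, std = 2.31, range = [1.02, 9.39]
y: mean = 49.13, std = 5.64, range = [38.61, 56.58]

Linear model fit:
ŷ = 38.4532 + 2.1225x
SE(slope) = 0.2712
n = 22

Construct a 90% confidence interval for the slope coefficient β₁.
The 90% CI for β₁ is (1.6548, 2.5902)

Confidence interval for the slope:

The 90% CI for β₁ is: β̂₁ ± t*(α/2, n-2) × SE(β̂₁)

Step 1: Find critical t-value
- Confidence level = 0.9
- Degrees of freedom = n - 2 = 22 - 2 = 20
- t*(α/2, 20) = 1.7247

Step 2: Calculate margin of error
Margin = 1.7247 × 0.2712 = 0.4677

Step 3: Construct interval
CI = 2.1225 ± 0.4677
CI = (1.6548, 2.5902)

Interpretation: We are 90% confident that the true slope β₁ lies between 1.6548 and 2.5902.
Since 0 is outside the interval, a two-sided test at α = 0.10 would reject H₀: β₁ = 0.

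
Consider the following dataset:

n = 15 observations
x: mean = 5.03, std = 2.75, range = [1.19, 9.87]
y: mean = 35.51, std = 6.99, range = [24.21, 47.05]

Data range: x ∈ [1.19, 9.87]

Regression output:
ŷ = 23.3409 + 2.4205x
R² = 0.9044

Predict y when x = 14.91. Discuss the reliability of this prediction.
ŷ = 59.4306, but this is extrapolation (above the data range [1.19, 9.87]) and may be unreliable.

Prediction calculation:
ŷ = 23.3409 + 2.4205 × 14.91
ŷ = 59.4306

Reliability:
- Data range: x ∈ [1.19, 9.87]
- Prediction point: x = 14.91 is 5.04 units above the observed range → this is EXTRAPOLATION, not interpolation

Why that matters here:
- The standard error of prediction grows with (x − x̄)², and x = 14.91 is far from x̄ = 5.03
- R² describes fit only over the sampled x values; it says nothing about behaviour beyond them

Report the number if required, but flag clearly that it is an extrapolation.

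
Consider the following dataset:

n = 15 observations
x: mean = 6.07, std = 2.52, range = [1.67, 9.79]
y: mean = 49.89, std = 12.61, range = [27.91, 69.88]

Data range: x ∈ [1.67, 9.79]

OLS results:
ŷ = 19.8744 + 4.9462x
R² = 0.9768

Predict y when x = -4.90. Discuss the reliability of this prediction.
ŷ = -4.3620, but this is extrapolation (below the data range [1.67, 9.79]) and may be unreliable.

Prediction calculation:
ŷ = 19.8744 + 4.9462 × (-4.90)
ŷ = -4.3620

Reliability:
- Data range: x ∈ [1.67, 9.79]
- Prediction point: x = -4.90 is 6.57 units below the observed range → this is EXTRAPOLATION, not interpolation

Why that matters here:
- The standard error of prediction grows with (x − x̄)², and x = -4.90 is far from x̄ = 6.07
- Real relationships often flatten, saturate, or turn nonlinear at extremes

Report the number if required, but flag clearly that it is an extrapolation.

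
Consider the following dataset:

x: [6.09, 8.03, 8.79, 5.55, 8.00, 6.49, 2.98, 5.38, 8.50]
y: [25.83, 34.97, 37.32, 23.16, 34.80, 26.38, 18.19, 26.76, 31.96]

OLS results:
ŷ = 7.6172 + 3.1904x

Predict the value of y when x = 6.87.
ŷ = 29.5352

To predict y for x = 6.87, substitute into the regression equation:

ŷ = 7.6172 + 3.1904 × 6.87
ŷ = 7.6172 + 21.9180
ŷ = 29.5352

This is the fitted mean response at that x — an individual observation would come with a wider prediction interval.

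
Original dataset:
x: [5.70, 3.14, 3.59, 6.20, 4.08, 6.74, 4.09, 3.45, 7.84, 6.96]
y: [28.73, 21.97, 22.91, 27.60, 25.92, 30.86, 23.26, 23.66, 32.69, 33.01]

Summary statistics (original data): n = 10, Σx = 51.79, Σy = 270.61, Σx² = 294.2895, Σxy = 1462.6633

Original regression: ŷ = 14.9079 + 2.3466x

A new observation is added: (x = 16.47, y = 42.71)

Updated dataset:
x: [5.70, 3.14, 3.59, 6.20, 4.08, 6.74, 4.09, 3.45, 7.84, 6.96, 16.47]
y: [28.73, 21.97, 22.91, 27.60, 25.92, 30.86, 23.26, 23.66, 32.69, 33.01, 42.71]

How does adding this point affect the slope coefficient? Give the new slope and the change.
The slope changes from 2.3466 to 1.5624 (change of -0.7842, or -33.4%).

The new point has HIGH LEVERAGE: x = 16.47 is far from the original mean x̄ = 51.79/10 ≈ 5.18 (original range [3.14, 7.84]).

Step 1: Update the sums with the new point (n goes from 10 to 11)
Σx  = 51.79 + 16.47 = 68.26
Σy  = 270.61 + 42.71 = 313.32
Σx² = 294.2895 + 16.47² = 294.2895 + 271.2609 = 565.5504
Σxy = 1462.6633 + 16.47×42.71 = 1462.6633 + 703.4337 = 2166.0970

Step 2: Recompute the slope with b₁ = (nΣxy − ΣxΣy) / (nΣx² − (Σx)²)
Numerator   = 11×2166.0970 − 68.26×313.32 = 23827.0670 − 21387.2232 = 2439.8438
Denominator = 11×565.5504 − 68.26² = 6221.0544 − 4659.4276 = 1561.6268
b₁(new) = 2439.8438 / 1561.6268 = 1.5624

(Same formula on the original sums: (10×1462.6633 − 51.79×270.61) / (10×294.2895 − 51.79²) = 611.7411 / 260.6909 = 2.3466, matching the given fit.)

Step 3: Change in slope
Δβ₁ = 1.5624 − 2.3466 = -0.7842
Relative change = -0.7842 / 2.3466 × 100% = -33.4%
→ the slope decreases when the point is added.

A high-leverage point only changes the slope if it is off the original line; here y = 42.71 is below the original trend, so the slope decreases.
In practice: check such a point for data-entry or measurement error.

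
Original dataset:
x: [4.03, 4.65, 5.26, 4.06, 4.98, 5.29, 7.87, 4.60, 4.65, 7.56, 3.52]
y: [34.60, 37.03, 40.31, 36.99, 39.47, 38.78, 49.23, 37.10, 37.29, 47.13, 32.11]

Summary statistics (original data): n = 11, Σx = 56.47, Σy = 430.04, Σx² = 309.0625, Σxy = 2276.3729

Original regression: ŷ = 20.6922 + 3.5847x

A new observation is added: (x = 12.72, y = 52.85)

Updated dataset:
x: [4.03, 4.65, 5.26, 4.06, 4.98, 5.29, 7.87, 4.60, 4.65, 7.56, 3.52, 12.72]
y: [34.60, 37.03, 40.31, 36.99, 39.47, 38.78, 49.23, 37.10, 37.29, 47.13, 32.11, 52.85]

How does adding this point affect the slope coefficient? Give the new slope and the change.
New slope β₁ = 2.2852 versus 3.5847 before: a change of -1.2995 (-36.3%).

The new point has HIGH LEVERAGE: x = 12.72 is far from the original mean x̄ = 56.47/11 ≈ 5.13 (original range [3.52, 7.87]).

Step 1: Update the sums with the new point (n goes from 11 to 12)
Σx  = 56.47 + 12.72 = 69.19
Σy  = 430.04 + 52.85 = 482.89
Σx² = 309.0625 + 12.72² = 309.0625 + 161.7984 = 470.8609
Σxy = 2276.3729 + 12.72×52.85 = 2276.3729 + 672.2520 = 2948.6249

Step 2: Recompute the slope with b₁ = (nΣxy − ΣxΣy) / (nΣx² − (Σx)²)
Numerator   = 12×2948.6249 − 69.19×482.89 = 35383.4988 − 33411.1591 = 1972.3397
Denominator = 12×470.8609 − 69.19² = 5650.3308 − 4787.2561 = 863.0747
b₁(new) = 1972.3397 / 863.0747 = 2.2852

(Same formula on the original sums: (11×2276.3729 − 56.47×430.04) / (11×309.0625 − 56.47²) = 755.7431 / 210.8266 = 3.5847, matching the given fit.)

Step 3: Change in slope
Δβ₁ = 2.2852 − 3.5847 = -1.2995
Relative change = -1.2995 / 3.5847 × 100% = -36.3%
→ the slope decreases when the point is added.

A high-leverage point only changes the slope if it is off the original line; here y = 52.85 is below the original trend, so the slope decreases.
In practice: refit with and without it and report both if conclusions differ; investigate whether it comes from the same population as the rest of the sample.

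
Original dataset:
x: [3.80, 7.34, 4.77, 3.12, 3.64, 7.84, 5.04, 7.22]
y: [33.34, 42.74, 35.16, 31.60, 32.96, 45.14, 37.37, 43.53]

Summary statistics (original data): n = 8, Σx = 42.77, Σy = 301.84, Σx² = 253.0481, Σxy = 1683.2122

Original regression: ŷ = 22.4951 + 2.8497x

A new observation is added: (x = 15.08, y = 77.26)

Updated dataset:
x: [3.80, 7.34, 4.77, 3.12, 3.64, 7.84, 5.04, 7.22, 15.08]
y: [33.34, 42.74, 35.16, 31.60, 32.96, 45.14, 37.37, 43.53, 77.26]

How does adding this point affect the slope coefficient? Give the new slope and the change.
New slope β₁ = 3.7891 versus 2.8497 before: a change of +0.9394 (+33.0%).

x = 15.08 lies well outside the original x-range [3.12, 7.84] (x̄ ≈ 5.35), so this observation has high leverage and can move the slope substantially.

Step 1: Update the sums with the new point (n goes from 8 to 9)
Σx  = 42.77 + 15.08 = 57.85
Σy  = 301.84 + 77.26 = 379.10
Σx² = 253.0481 + 15.08² = 253.0481 + 227.4064 = 480.4545
Σxy = 1683.2122 + 15.08×77.26 = 1683.2122 + 1165.0808 = 2848.2930

Step 2: Recompute the slope with b₁ = (nΣxy − ΣxΣy) / (nΣx² − (Σx)²)
Numerator   = 9×2848.2930 − 57.85×379.10 = 25634.6370 − 21930.9350 = 3703.7020
Denominator = 9×480.4545 − 57.85² = 4324.0905 − 3346.6225 = 977.4680
b₁(new) = 3703.7020 / 977.4680 = 3.7891

(Same formula on the original sums: (8×1683.2122 − 42.77×301.84) / (8×253.0481 − 42.77²) = 556.0008 / 195.1119 = 2.8497, matching the given fit.)

Step 3: Change in slope
Δβ₁ = 3.7891 − 2.8497 = +0.9394
Relative change = +0.9394 / 2.8497 × 100% = +33.0%
→ the slope increases when the point is added.

A high-leverage point only changes the slope if it is off the original line; here y = 77.26 is above the original trend, so the slope increases.
In practice: investigate whether it comes from the same population as the rest of the sample; refit with and without it and report both if conclusions differ.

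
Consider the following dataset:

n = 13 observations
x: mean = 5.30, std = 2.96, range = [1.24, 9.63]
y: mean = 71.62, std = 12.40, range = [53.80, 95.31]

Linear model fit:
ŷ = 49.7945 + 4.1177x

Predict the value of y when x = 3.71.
ŷ = 65.0712

Plug x = 3.71 into the fitted line:

ŷ = 49.7945 + 4.1177 × 3.71
ŷ = 49.7945 + 15.2767
ŷ = 65.0712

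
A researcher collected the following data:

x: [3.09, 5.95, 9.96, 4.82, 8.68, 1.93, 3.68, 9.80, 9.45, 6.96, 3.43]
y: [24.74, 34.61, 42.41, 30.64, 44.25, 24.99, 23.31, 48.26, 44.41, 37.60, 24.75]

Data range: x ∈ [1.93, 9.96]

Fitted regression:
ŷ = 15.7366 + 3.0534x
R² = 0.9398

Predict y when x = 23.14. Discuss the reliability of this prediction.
ŷ = 86.3923, but this is extrapolation (above the data range [1.93, 9.96]) and may be unreliable.

Prediction calculation:
ŷ = 15.7366 + 3.0534 × 23.14
ŷ = 86.3923

Reliability:
- Data range: x ∈ [1.93, 9.96]
- Prediction point: x = 23.14 is 13.18 units above the observed range → this is EXTRAPOLATION, not interpolation

Why that matters here:
- There are no observations near this x to validate the fitted line there
- The standard error of prediction grows with (x − x̄)², and x = 23.14 is far from x̄ = 6.16
- R² describes fit only over the sampled x values; it says nothing about behaviour beyond them

The R² = 0.9398 only validates the fit within [1.93, 9.96]; treat ŷ = 86.3923 with caution.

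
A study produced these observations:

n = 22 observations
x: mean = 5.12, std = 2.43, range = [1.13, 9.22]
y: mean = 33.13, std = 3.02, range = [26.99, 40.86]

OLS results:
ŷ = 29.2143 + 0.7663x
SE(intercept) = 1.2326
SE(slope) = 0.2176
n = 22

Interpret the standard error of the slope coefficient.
SE(β̂₁) = 0.2176 is the estimated standard deviation of the slope estimate across repeated samples; relative to β̂₁ = 0.7663 that is 28.4%, a moderately precise estimate.

What SE measures:
- The standard error quantifies the sampling variability of the coefficient estimate
- It is the estimated standard deviation of β̂₁ across hypothetical repeated samples of the same size
- Smaller SE → more precise estimate

Relative precision:
- SE / |β̂₁| = 0.2176 / 0.7663 = 28.4%
- Rule of thumb (under 20%: precise; 20% to under 50%: moderately precise; 50% or more: imprecise) → moderately precise

Link to the t-test: t = β̂₁ / SE(β̂₁) = 0.7663 / 0.2176 = 3.5216, the statistic for H₀: β₁ = 0.

What drives SE(β̂₁): wider spread of x values → smaller SE; more residual scatter → larger SE; larger n (here n = 22) → smaller SE.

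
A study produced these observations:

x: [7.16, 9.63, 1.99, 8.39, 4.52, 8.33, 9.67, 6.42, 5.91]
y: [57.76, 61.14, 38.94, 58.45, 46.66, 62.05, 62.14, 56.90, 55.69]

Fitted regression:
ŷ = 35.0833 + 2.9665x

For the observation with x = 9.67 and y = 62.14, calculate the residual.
Residual = -1.6294

The residual is the difference between the actual value and the predicted value:

Residual = y - ŷ

Step 1: Calculate predicted value
ŷ = 35.0833 + 2.9665 × 9.67
ŷ = 63.7694

Step 2: Calculate residual
Residual = 62.14 - 63.7694
Residual = -1.6294

Sign check: y < ŷ, so the point is below the line and the fit overestimates here.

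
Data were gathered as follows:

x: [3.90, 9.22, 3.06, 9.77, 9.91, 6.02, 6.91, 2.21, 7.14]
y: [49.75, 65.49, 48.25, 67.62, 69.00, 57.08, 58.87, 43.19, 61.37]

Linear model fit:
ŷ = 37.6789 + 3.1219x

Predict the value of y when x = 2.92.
ŷ = 46.7948

To predict y for x = 2.92, substitute into the regression equation:

ŷ = 37.6789 + 3.1219 × 2.92
ŷ = 37.6789 + 9.1159
ŷ = 46.7948

This is a point prediction; actual observations scatter around it by roughly the residual standard deviation.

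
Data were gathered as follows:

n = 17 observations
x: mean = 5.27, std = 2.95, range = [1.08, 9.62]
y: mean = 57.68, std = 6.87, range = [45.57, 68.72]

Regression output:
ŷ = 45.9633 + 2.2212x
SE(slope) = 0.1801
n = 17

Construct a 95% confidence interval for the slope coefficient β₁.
The 95% CI for β₁ is (1.8373, 2.6051)

Confidence interval for the slope:

The 95% CI for β₁ is: β̂₁ ± t*(α/2, n-2) × SE(β̂₁)

Step 1: Find critical t-value
- Confidence level = 0.95
- Degrees of freedom = n - 2 = 17 - 2 = 15
- t*(α/2, 15) = 2.1314

Step 2: Calculate margin of error
Margin = 2.1314 × 0.1801 = 0.3839

Step 3: Construct interval
CI = 2.2212 ± 0.3839
CI = (1.8373, 2.6051)

Interpretation: intervals built this way capture the true β₁ in 95% of repeated samples; here the plausible range for the per-unit effect of x on y is 1.8373 to 2.6051.
The interval does not include 0, suggesting a significant linear relationship.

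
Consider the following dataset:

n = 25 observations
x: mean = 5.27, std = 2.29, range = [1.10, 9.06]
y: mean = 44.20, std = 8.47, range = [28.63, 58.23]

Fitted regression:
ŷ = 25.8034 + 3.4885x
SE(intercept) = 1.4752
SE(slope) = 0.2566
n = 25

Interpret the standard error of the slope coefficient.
SE(slope) = 0.2566 measures the uncertainty in the estimated slope. The coefficient is estimated precisely (SE/|β̂₁| = 7.4%).

What SE measures:
- The standard error quantifies the sampling variability of the coefficient estimate
- It is the estimated standard deviation of β̂₁ across hypothetical repeated samples of the same size
- Smaller SE → more precise estimate

Relative precision:
- SE / |β̂₁| = 0.2566 / 3.4885 = 7.4%
- Rule of thumb (under 20%: precise; 20% to under 50%: moderately precise; 50% or more: imprecise) → precise

Link to interval estimation: a confidence interval for β₁ is β̂₁ ± t* × 0.2566, so SE sets the half-width per unit of t*.

What drives SE(β̂₁): wider spread of x values → smaller SE; larger n (here n = 25) → smaller SE.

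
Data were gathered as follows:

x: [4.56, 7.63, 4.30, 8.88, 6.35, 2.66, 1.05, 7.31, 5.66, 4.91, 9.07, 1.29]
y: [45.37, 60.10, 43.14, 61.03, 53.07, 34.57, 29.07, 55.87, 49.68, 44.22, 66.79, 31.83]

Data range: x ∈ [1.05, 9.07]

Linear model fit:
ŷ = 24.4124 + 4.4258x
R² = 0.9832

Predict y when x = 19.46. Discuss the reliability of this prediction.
The equation gives ŷ = 110.5385; however x = 19.46 is 10.39 units above the observed range, so this extrapolated value should not be trusted.

Prediction calculation:
ŷ = 24.4124 + 4.4258 × 19.46
ŷ = 110.5385

Reliability:
- Data range: x ∈ [1.05, 9.07]
- Prediction point: x = 19.46 is 10.39 units above the observed range → this is EXTRAPOLATION, not interpolation

Why that matters here:
- The standard error of prediction grows with (x − x̄)², and x = 19.46 is far from x̄ = 5.31
- Real relationships often flatten, saturate, or turn nonlinear at extremes

The R² = 0.9832 only validates the fit within [1.05, 9.07]; treat ŷ = 110.5385 with caution.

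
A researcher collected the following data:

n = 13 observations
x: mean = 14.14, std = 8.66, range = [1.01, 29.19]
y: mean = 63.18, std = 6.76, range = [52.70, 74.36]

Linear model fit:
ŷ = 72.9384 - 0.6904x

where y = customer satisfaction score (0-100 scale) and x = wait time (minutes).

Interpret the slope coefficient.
For each additional minute of wait time, predicted satisfaction score decreases by approximately 0.6904 points.

The slope β₁ = -0.6904 gives the rate at which the fitted satisfaction score changes with wait time.

Interpretation:
- Wait time up by 1 minute → predicted satisfaction score decreases by 0.6904 points
- The effect is assumed constant over the observed range of x (linearity)

(β₀ = 72.9384 is the fitted value at x = 0 and is not part of the slope interpretation.)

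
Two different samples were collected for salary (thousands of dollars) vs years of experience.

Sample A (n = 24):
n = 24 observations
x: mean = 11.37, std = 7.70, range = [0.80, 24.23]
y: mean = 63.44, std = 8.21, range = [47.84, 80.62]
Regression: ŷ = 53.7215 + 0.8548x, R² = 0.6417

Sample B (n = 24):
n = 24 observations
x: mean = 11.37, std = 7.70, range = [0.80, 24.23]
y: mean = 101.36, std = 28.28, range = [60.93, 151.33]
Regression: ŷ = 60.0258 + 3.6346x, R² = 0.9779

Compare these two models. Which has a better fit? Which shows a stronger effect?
Model B has the better fit (R² = 0.9779 vs 0.6417). Model B shows the stronger effect (|β₁| = 3.6346 vs 0.8548).

Model Comparison:

Goodness of fit (R²):
- Model A: R² = 0.6417 → 64.17% of variance in salary explained
- Model B: R² = 0.9779 → 97.79% of variance in salary explained
- 0.9779 > 0.6417 → Model B has the better fit

Strength of effect — compare |β₁|:
- Model A: β₁ = 0.8548 → predicted salary rises 0.8548 thousand dollars per additional year of experience
- Model B: β₁ = 3.6346 → predicted salary rises 3.6346 thousand dollars per additional year of experience
- |0.8548| < |3.6346| → Model B shows the stronger marginal effect

Note: R² measures how tightly points cluster around the line; β₁ measures how steep the line is — they answer different questions.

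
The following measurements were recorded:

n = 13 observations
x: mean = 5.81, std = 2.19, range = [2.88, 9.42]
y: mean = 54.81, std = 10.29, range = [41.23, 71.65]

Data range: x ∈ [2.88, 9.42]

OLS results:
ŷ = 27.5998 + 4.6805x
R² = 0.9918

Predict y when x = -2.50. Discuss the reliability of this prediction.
The equation gives ŷ = 15.8986; however x = -2.50 is 5.38 units below the observed range, so this extrapolated value should not be trusted.

Prediction calculation:
ŷ = 27.5998 + 4.6805 × (-2.50)
ŷ = 15.8986

Reliability:
- Data range: x ∈ [2.88, 9.42]
- Prediction point: x = -2.50 is 5.38 units below the observed range → this is EXTRAPOLATION, not interpolation

Why that matters here:
- Real relationships often flatten, saturate, or turn nonlinear at extremes
- There are no observations near this x to validate the fitted line there
- R² describes fit only over the sampled x values; it says nothing about behaviour beyond them

Report the number if required, but flag clearly that it is an extrapolation.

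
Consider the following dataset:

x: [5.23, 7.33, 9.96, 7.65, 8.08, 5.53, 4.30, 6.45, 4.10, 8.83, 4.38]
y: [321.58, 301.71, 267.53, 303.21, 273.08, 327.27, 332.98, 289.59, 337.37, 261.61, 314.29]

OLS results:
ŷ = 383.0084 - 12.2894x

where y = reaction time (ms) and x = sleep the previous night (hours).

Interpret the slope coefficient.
On average, reaction time is about 12.2894 ms lower for every extra hour of sleep.

The slope coefficient β₁ = -12.2894 represents the marginal effect of sleep on reaction time.

Interpretation:
- Sleep up by 1 hour → predicted reaction time decreases by 12.2894 ms
- This is a linear approximation: the same per-unit change is assumed across the whole observed x range
- The sign (−) gives the direction; the magnitude 12.2894 gives the size of the effect per hour

(β₀ = 383.0084 is the fitted value at x = 0 and is not part of the slope interpretation.)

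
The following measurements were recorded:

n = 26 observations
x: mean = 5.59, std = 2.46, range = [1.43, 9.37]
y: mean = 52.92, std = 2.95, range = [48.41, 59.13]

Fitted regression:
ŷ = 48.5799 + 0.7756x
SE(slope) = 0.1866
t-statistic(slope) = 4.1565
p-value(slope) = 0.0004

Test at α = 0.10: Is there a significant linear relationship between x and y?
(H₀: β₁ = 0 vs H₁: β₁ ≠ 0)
Reject H₀: p-value = 0.0004 < α = 0.10. The linear relationship is significant at the 10% level.

Hypothesis test for the slope coefficient:

H₀: β₁ = 0 (no linear relationship)
H₁: β₁ ≠ 0 (linear relationship exists)

Test statistic: t = β̂₁ / SE(β̂₁) = 0.7756 / 0.1866 = 4.1565

p = 0.0004: how often a slope estimate this far from 0 (in SE units) would arise by chance if β₁ were truly 0.

Decision rule: reject H₀ if p-value < α.
p-value = 0.0004 < α = 0.10 → reject H₀.

At α = 0.10 the data do provide convincing evidence of a nonzero slope.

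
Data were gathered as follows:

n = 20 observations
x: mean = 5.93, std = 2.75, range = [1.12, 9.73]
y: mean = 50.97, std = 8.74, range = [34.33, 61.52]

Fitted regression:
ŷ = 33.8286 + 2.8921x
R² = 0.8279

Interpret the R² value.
About 82.79% of the variability in y is accounted for by the regression on x (R² = 0.8279) — a strong linear fit.

The coefficient of determination R² is the fraction of the total variation in y that the fitted line accounts for.

Here R² = 0.8279:
- Explained: 82.79% of the variation in y
- Unexplained (residual): 100% − 82.79% = 17.21%
- Rule of thumb (below 0.3 weak; 0.3 to below 0.7 moderate; 0.7 and above strong) → strong

Equivalently, for simple linear regression R² = r², so |r| = √0.8279 ≈ 0.9099.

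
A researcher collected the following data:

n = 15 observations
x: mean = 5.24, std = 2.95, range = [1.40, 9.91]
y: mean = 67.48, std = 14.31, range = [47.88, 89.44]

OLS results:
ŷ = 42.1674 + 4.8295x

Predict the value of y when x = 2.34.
ŷ = 53.4684

To predict y for x = 2.34, substitute into the regression equation:

ŷ = 42.1674 + 4.8295 × 2.34
ŷ = 42.1674 + 11.3010
ŷ = 53.4684

This is the fitted mean response at that x — an individual observation would come with a wider prediction interval.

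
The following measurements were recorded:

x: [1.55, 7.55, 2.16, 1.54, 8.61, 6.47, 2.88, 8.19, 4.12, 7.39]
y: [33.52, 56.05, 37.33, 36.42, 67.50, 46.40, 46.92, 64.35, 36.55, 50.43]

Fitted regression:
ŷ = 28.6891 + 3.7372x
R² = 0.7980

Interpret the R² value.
R² = 0.7980 means 79.80% of the variation in y is explained by the linear relationship with x. This indicates a strong fit.

The coefficient of determination R² is the fraction of the total variation in y that the fitted line accounts for.

Here R² = 0.7980:
- Explained: 79.80% of the variation in y
- Unexplained (residual): 100% − 79.80% = 20.20%
- Rule of thumb (below 0.3 weak; 0.3 to below 0.7 moderate; 0.7 and above strong) → strong

Note: R² never decreases when predictors are added, so it should not be used alone to compare models of different size.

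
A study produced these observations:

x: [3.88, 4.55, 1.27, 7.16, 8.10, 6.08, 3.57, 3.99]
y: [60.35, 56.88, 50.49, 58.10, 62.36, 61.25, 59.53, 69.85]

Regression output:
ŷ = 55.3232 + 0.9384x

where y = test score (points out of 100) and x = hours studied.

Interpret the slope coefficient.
An increase of one hour in study time is associated with a 0.9384 points increase in predicted test score.

The slope β₁ = 0.9384 gives the rate at which the fitted test score changes with study time.

Interpretation:
- Study time up by 1 hour → predicted test score increases by 0.9384 points
- This is a linear approximation: the same per-unit change is assumed across the whole observed x range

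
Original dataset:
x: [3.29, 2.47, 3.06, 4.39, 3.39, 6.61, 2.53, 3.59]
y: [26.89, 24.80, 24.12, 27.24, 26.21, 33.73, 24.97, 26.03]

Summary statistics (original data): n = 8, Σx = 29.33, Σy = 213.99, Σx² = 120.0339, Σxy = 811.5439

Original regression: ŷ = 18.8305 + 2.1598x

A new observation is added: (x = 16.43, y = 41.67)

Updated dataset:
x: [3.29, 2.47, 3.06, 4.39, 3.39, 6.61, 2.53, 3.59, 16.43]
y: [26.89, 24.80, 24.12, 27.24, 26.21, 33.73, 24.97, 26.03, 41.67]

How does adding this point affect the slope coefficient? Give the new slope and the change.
The slope changes from 2.1598 to 1.2478 (change of -0.9120, or -42.2%).

The new point has HIGH LEVERAGE: x = 16.43 is far from the original mean x̄ = 29.33/8 ≈ 3.67 (original range [2.47, 6.61]).

Step 1: Update the sums with the new point (n goes from 8 to 9)
Σx  = 29.33 + 16.43 = 45.76
Σy  = 213.99 + 41.67 = 255.66
Σx² = 120.0339 + 16.43² = 120.0339 + 269.9449 = 389.9788
Σxy = 811.5439 + 16.43×41.67 = 811.5439 + 684.6381 = 1496.1820

Step 2: Recompute the slope with b₁ = (nΣxy − ΣxΣy) / (nΣx² − (Σx)²)
Numerator   = 9×1496.1820 − 45.76×255.66 = 13465.6380 − 11699.0016 = 1766.6364
Denominator = 9×389.9788 − 45.76² = 3509.8092 − 2093.9776 = 1415.8316
b₁(new) = 1766.6364 / 1415.8316 = 1.2478

(Same formula on the original sums: (8×811.5439 − 29.33×213.99) / (8×120.0339 − 29.33²) = 216.0245 / 100.0223 = 2.1598, matching the given fit.)

Step 3: Change in slope
Δβ₁ = 1.2478 − 2.1598 = -0.9120
Relative change = -0.9120 / 2.1598 × 100% = -42.2%
→ the slope decreases when the point is added.

Because the point sits below the extension of the original line at a high-leverage x, it tilts the fit down.
In practice: investigate whether it comes from the same population as the rest of the sample.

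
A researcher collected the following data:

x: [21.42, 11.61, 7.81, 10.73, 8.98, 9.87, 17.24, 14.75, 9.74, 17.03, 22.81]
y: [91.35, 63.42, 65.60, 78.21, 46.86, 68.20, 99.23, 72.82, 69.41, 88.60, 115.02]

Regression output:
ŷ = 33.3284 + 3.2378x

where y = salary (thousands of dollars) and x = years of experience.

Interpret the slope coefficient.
An increase of one year in experience is associated with a 3.2378 thousand dollars increase in predicted salary.

β₁ = 3.2378 is the change in predicted salary (thousand dollars) per additional year of experience.

Interpretation:
- Experience up by 1 year → predicted salary increases by 3.2378 thousand dollars
- The effect is assumed constant over the observed range of x (linearity)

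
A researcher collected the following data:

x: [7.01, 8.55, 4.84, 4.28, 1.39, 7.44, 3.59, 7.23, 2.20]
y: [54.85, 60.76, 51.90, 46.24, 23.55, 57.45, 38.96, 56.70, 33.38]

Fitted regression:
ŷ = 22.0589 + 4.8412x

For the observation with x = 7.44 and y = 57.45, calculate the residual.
Residual = -0.6274

The residual is the difference between the actual value and the predicted value:

Residual = y - ŷ

Step 1: Calculate predicted value
ŷ = 22.0589 + 4.8412 × 7.44
ŷ = 58.0774

Step 2: Calculate residual
Residual = 57.45 - 58.0774
Residual = -0.6274

The residual is negative, so the observed y = 57.45 sits below the regression line (the line overestimates it by 0.6274).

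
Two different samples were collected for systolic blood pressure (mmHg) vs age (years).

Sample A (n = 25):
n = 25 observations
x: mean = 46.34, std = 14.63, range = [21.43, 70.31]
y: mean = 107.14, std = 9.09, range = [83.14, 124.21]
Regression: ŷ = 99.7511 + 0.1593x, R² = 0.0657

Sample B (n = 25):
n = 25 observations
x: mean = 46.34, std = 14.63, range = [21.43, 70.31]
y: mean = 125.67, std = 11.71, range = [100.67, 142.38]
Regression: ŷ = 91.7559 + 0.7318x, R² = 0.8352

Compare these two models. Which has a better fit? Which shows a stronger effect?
Model B has the better fit (R² = 0.8352 vs 0.0657). Model B shows the stronger effect (|β₁| = 0.7318 vs 0.1593).

Model Comparison:

Fit — compare R²:
- Model A: R² = 0.0657 → 6.57% of variance in blood pressure explained
- Model B: R² = 0.8352 → 83.52% of variance in blood pressure explained
- 0.8352 > 0.0657 → Model B has the better fit

Effect size (slope magnitude):
- Model A: β₁ = 0.1593 → predicted blood pressure rises 0.1593 mmHg per additional year of age
- Model B: β₁ = 0.7318 → predicted blood pressure rises 0.7318 mmHg per additional year of age
- |0.1593| < |0.7318| → Model B shows the stronger marginal effect

Notes:
- The two samples could reflect different populations, time periods, or measurement quality.
- A better fit (higher R²) doesn't necessarily mean a more important relationship.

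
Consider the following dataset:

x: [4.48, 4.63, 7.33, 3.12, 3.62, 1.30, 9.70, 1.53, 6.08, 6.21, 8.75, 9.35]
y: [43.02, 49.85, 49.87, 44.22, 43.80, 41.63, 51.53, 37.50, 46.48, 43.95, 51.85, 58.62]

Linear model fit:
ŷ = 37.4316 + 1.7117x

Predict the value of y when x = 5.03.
ŷ = 46.0415

Plug x = 5.03 into the fitted line:

ŷ = 37.4316 + 1.7117 × 5.03
ŷ = 37.4316 + 8.6099
ŷ = 46.0415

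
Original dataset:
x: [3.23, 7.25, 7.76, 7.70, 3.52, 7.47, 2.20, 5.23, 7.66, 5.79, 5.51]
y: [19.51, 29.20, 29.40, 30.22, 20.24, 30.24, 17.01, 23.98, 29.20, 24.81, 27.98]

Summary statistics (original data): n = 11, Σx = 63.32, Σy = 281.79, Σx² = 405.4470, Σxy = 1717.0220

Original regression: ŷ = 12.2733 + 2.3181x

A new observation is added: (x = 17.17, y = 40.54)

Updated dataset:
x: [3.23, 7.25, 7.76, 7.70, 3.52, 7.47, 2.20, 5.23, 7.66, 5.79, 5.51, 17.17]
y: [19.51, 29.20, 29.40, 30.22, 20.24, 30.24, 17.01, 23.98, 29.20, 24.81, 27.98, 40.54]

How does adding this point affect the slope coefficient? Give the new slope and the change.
The slope changes from 2.3181 to 1.5655 (change of -0.7526, or -32.5%).

The new point has HIGH LEVERAGE: x = 17.17 is far from the original mean x̄ = 63.32/11 ≈ 5.76 (original range [2.20, 7.76]).

Step 1: Update the sums with the new point (n goes from 11 to 12)
Σx  = 63.32 + 17.17 = 80.49
Σy  = 281.79 + 40.54 = 322.33
Σx² = 405.4470 + 17.17² = 405.4470 + 294.8089 = 700.2559
Σxy = 1717.0220 + 17.17×40.54 = 1717.0220 + 696.0718 = 2413.0938

Step 2: Recompute the slope with b₁ = (nΣxy − ΣxΣy) / (nΣx² − (Σx)²)
Numerator   = 12×2413.0938 − 80.49×322.33 = 28957.1256 − 25944.3417 = 3012.7839
Denominator = 12×700.2559 − 80.49² = 8403.0708 − 6478.6401 = 1924.4307
b₁(new) = 3012.7839 / 1924.4307 = 1.5655

(Same formula on the original sums: (11×1717.0220 − 63.32×281.79) / (11×405.4470 − 63.32²) = 1044.2992 / 450.4946 = 2.3181, matching the given fit.)

Step 3: Change in slope
Δβ₁ = 1.5655 − 2.3181 = -0.7526
Relative change = -0.7526 / 2.3181 × 100% = -32.5%
→ the slope decreases when the point is added.

Because the point sits below the extension of the original line at a high-leverage x, it tilts the fit down.
In practice: examine leverage (hᵢ) and Cook's distance rather than deleting it automatically; check such a point for data-entry or measurement error.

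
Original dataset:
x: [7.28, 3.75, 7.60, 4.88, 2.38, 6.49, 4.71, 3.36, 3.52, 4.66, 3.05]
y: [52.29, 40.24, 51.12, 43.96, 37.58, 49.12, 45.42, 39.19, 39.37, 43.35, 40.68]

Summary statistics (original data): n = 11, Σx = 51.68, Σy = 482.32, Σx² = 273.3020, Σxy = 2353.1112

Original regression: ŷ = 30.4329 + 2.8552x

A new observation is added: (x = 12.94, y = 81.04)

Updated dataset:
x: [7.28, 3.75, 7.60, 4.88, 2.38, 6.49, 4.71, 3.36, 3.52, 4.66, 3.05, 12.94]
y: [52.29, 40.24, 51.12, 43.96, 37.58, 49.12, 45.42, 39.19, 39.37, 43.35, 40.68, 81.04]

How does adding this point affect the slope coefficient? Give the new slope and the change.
Adding the point moves β₁ from 2.8552 to 3.9677, i.e. it increases by 1.1125 (+39.0%).

x = 12.94 lies well outside the original x-range [2.38, 7.60] (x̄ ≈ 4.70), so this observation has high leverage and can move the slope substantially.

Step 1: Update the sums with the new point (n goes from 11 to 12)
Σx  = 51.68 + 12.94 = 64.62
Σy  = 482.32 + 81.04 = 563.36
Σx² = 273.3020 + 12.94² = 273.3020 + 167.4436 = 440.7456
Σxy = 2353.1112 + 12.94×81.04 = 2353.1112 + 1048.6576 = 3401.7688

Step 2: Recompute the slope with b₁ = (nΣxy − ΣxΣy) / (nΣx² − (Σx)²)
Numerator   = 12×3401.7688 − 64.62×563.36 = 40821.2256 − 36404.3232 = 4416.9024
Denominator = 12×440.7456 − 64.62² = 5288.9472 − 4175.7444 = 1113.2028
b₁(new) = 4416.9024 / 1113.2028 = 3.9677

(Same formula on the original sums: (11×2353.1112 − 51.68×482.32) / (11×273.3020 − 51.68²) = 957.9256 / 335.4996 = 2.8552, matching the given fit.)

Step 3: Change in slope
Δβ₁ = 3.9677 − 2.8552 = +1.1125
Relative change = +1.1125 / 2.8552 × 100% = +39.0%
→ the slope increases when the point is added.

A high-leverage point only changes the slope if it is off the original line; here y = 81.04 is above the original trend, so the slope increases.
In practice: examine leverage (hᵢ) and Cook's distance rather than deleting it automatically; investigate whether it comes from the same population as the rest of the sample.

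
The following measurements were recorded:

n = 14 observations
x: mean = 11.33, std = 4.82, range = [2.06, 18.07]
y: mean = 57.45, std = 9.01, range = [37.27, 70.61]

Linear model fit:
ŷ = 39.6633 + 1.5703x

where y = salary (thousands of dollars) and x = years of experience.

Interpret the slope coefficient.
On average, salary is about 1.5703 thousand dollars higher for every extra year of experience.

β₁ = 1.5703 is the change in predicted salary (thousand dollars) per additional year of experience.

Interpretation:
- Experience up by 1 year → predicted salary increases by 1.5703 thousand dollars
- The effect is assumed constant over the observed range of x (linearity)
- The sign (+) gives the direction; the magnitude 1.5703 gives the size of the effect per year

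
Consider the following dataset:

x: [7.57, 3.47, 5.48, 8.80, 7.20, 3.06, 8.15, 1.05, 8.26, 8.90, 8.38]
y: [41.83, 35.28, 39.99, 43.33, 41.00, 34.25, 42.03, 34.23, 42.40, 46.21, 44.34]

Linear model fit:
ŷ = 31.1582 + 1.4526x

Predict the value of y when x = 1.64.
ŷ = 33.5405

To predict y for x = 1.64, substitute into the regression equation:

ŷ = 31.1582 + 1.4526 × 1.64
ŷ = 31.1582 + 2.3823
ŷ = 33.5405

This is a point prediction; actual observations scatter around it by roughly the residual standard deviation.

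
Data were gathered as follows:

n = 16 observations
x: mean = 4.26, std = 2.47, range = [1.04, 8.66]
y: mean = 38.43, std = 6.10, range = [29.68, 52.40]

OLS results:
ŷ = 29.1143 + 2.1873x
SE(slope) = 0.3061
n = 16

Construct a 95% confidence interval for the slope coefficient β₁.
The 95% CI for β₁ is (1.5308, 2.8438)

Confidence interval for the slope:

The 95% CI for β₁ is: β̂₁ ± t*(α/2, n-2) × SE(β̂₁)

Step 1: Find critical t-value
- Confidence level = 0.95
- Degrees of freedom = n - 2 = 16 - 2 = 14
- t*(α/2, 14) = 2.1448

Step 2: Calculate margin of error
Margin = 2.1448 × 0.3061 = 0.6565

Step 3: Construct interval
CI = 2.1873 ± 0.6565
CI = (1.5308, 2.8438)

Interpretation: each one-unit increase in x is associated with a change in mean y of between 1.5308 and 2.8438, with 95% confidence.
Both endpoints are positive, so the data support a genuinely positive slope at this confidence level.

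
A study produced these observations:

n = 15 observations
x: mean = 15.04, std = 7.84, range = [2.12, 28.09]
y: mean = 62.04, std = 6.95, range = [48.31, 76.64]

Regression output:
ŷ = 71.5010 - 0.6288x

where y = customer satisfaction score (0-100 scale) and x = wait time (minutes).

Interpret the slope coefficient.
An increase of one minute in wait time is associated with a 0.6288 points decrease in predicted satisfaction score.

β₁ = -0.6288 is the change in predicted satisfaction score (points) per additional minute of wait time.

Interpretation:
- Wait time up by 1 minute → predicted satisfaction score decreases by 0.6288 points
- The effect is assumed constant over the observed range of x (linearity)
- The sign (−) gives the direction; the magnitude 0.6288 gives the size of the effect per minute

(β₀ = 71.5010 is the fitted value at x = 0 and is not part of the slope interpretation.)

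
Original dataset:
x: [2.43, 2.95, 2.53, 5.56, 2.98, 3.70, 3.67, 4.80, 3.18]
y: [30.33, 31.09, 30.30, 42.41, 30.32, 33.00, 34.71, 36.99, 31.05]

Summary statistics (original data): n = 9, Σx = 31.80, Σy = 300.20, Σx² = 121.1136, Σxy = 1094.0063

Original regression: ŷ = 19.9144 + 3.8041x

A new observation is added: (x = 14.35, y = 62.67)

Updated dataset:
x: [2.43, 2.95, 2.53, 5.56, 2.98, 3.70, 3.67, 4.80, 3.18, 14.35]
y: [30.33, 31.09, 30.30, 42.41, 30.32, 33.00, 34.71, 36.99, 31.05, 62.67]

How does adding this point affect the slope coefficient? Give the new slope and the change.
The slope changes from 3.8041 to 2.7941 (change of -1.0100, or -26.6%).

The new point has HIGH LEVERAGE: x = 14.35 is far from the original mean x̄ = 31.80/9 ≈ 3.53 (original range [2.43, 5.56]).

Step 1: Update the sums with the new point (n goes from 9 to 10)
Σx  = 31.80 + 14.35 = 46.15
Σy  = 300.20 + 62.67 = 362.87
Σx² = 121.1136 + 14.35² = 121.1136 + 205.9225 = 327.0361
Σxy = 1094.0063 + 14.35×62.67 = 1094.0063 + 899.3145 = 1993.3208

Step 2: Recompute the slope with b₁ = (nΣxy − ΣxΣy) / (nΣx² − (Σx)²)
Numerator   = 10×1993.3208 − 46.15×362.87 = 19933.2080 − 16746.4505 = 3186.7575
Denominator = 10×327.0361 − 46.15² = 3270.3610 − 2129.8225 = 1140.5385
b₁(new) = 3186.7575 / 1140.5385 = 2.7941

(Same formula on the original sums: (9×1094.0063 − 31.80×300.20) / (9×121.1136 − 31.80²) = 299.6967 / 78.7824 = 3.8041, matching the given fit.)

Step 3: Change in slope
Δβ₁ = 2.7941 − 3.8041 = -1.0100
Relative change = -1.0100 / 3.8041 × 100% = -26.6%
→ the slope decreases when the point is added.

Because the point sits below the extension of the original line at a high-leverage x, it tilts the fit down.
In practice: examine leverage (hᵢ) and Cook's distance rather than deleting it automatically; investigate whether it comes from the same population as the rest of the sample.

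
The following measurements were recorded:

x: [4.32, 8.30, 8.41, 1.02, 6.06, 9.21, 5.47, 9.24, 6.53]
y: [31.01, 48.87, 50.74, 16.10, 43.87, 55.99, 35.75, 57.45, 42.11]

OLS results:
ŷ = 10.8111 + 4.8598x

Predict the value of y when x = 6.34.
ŷ = 41.6222

x = 6.34 lies inside the observed range [1.02, 9.24], so the fitted equation applies directly:

ŷ = 10.8111 + 4.8598 × 6.34
ŷ = 10.8111 + 30.8111
ŷ = 41.6222

This is a point prediction; actual observations scatter around it by roughly the residual standard deviation.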